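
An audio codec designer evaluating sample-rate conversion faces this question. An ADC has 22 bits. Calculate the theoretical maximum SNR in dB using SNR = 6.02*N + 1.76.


Theoretical SNR for a full-scale sinusoid:
SNR = 6.02 * N + 1.76
    = 6.02 * 22 + 1.76
    = 132.44 + 1.76
    = 134.2 dB

134.2 dB


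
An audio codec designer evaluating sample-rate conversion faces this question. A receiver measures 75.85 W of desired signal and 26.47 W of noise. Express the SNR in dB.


SNR in decibels:
SNR = 10 * log10(Ps / Pn)
    = 10 * log10(75.85 / 26.47)
    = 10 * log10(2.8655)
    = 10 * 0.4572
    = 4.57 dB

4.57 dB


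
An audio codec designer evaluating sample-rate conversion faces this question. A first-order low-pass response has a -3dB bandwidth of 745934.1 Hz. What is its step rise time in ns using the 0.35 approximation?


Rise time from bandwidth relationship:
tr = 0.35 / BW
   = 0.35 / 745934.1
   = 4.692103498e-07 s
   = 469.2103 ns

469.2103 ns


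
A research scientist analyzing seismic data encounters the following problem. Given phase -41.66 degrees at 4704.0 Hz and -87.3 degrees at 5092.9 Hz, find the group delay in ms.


Group delay from phase difference:
tau = -d(phi)/d(omega)
d(phi) = -45.64 deg = -0.796568 rad
d(omega) = 2*pi*(5092.9 - 4704.0) = 2443.5308 rad/s
tau = -(-0.796568) / 2443.5308
    = 0.326 ms

0.326 ms


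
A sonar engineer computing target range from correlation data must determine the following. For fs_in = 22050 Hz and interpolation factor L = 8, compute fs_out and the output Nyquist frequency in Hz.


Step 1 — output sample rate after interpolation by L:
fs_out = L * fs_in = 8 * 22050 = 176400 Hz

Step 2 — Nyquist frequency of the output stream:
f_Nyq = fs_out / 2 = 176400 / 2 = 88200.0 Hz

fs_out = 176400 Hz; f_Nyquist = 88200.0 Hz


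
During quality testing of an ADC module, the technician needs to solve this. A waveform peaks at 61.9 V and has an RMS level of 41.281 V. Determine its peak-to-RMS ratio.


Crest factor is the ratio of peak to RMS:
CF = V_peak / V_rms
   = 61.9 / 41.281
   = 1.4995

1.4995


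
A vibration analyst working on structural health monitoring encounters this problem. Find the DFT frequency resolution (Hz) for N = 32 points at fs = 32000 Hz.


DFT frequency resolution:
df = fs / N
   = 32000 / 32
   = 1000.0 Hz

1000.0 Hz


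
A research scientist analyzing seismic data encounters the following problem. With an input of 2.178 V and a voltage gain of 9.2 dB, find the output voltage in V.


Output voltage from dB gain:
V_out = V_in * 10^(gain_dB / 20)
      = 2.178 * 10^(9.2 / 20)
      = 2.178 * 2.884032
      = 6.2814 V

6.2814 V


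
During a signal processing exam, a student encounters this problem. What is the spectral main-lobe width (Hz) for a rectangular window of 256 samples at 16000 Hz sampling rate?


Main lobe width for a rectangular window:
Width = 2 * fs / N
      = 2 * 16000 / 256
      = 32000 / 256
      = 125.0 Hz

125.0 Hz


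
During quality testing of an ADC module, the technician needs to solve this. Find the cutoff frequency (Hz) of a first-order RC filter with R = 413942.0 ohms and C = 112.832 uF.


Cutoff frequency of a first-order RC filter:
fc = 1 / (2 * pi * R * C)
C = 112.832 uF = 0.000112832 F
fc = 1 / (2 * pi * 413942.0 * 0.000112832)
   = 1 / 293.46184816284
   = 0.003408 Hz

0.003408 Hz


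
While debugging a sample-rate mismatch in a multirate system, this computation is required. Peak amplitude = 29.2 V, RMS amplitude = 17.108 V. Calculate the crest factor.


Crest factor is the ratio of peak to RMS:
CF = V_peak / V_rms
   = 29.2 / 17.108
   = 1.7068

1.7068


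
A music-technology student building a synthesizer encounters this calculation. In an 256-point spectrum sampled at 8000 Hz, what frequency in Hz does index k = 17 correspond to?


Frequency of DFT bin k:
f_k = k * fs / N
    = 17 * 8000 / 256
    = 136000 / 256
    = 531.25 Hz

531.25 Hz


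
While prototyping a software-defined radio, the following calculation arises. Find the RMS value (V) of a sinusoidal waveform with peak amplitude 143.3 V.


RMS voltage for a sinusoidal waveform:
V_rms = V_peak / sqrt(2)
      = 143.3 / 1.414214
      = 101.328 V

101.328 V


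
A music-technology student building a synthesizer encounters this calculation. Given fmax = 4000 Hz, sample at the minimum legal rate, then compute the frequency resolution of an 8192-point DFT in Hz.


Step 1 — Nyquist sampling rate:
fs = 2 * fmax = 2 * 4000 = 8000 Hz

Step 2 — DFT bin spacing:
df = fs / N = 8000 / 8192 = 0.9766 Hz

0.9766 Hz


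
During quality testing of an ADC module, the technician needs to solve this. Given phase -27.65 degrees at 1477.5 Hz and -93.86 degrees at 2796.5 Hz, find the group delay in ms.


Group delay from phase difference:
tau = -d(phi)/d(omega)
d(phi) = -66.21 deg = -1.155582 rad
d(omega) = 2*pi*(2796.5 - 1477.5) = 8287.5214 rad/s
tau = -(-1.155582) / 8287.5214
    = 0.1394 ms

0.1394 ms


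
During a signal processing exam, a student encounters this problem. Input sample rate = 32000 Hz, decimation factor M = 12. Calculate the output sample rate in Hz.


Decimation reduces the sample rate:
fs_out = fs_in / M
       = 32000 / 12
       = 2666.6667 Hz

2666.6667 Hz


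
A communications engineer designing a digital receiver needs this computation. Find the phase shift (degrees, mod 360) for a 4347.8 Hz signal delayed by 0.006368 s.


Phase shift from frequency and time delay:
phi = 360 * f * t_delay
    = 360 * 4347.8 * 0.006368
    = 9967.24 degrees
    mod 360 = 247.24 degrees

247.24 degrees


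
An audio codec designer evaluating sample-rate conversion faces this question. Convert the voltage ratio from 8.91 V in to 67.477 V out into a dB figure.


Voltage gain in dB:
G = 20 * log10(Vout / Vin)
  = 20 * log10(67.477 / 8.91)
  = 20 * log10(7.573176)
  = 20 * 0.879278
  = 17.59 dB

17.59 dB


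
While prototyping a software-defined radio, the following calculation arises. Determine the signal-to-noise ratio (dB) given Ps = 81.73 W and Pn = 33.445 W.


SNR in decibels:
SNR = 10 * log10(Ps / Pn)
    = 10 * log10(81.73 / 33.445)
    = 10 * log10(2.4437)
    = 10 * 0.3881
    = 3.88 dB

3.88 dB


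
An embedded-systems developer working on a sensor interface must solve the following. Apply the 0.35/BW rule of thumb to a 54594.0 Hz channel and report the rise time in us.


Rise time from bandwidth relationship:
tr = 0.35 / BW
   = 0.35 / 54594.0
   = 6.410960911e-06 s
   = 6.411 us

6.411 us


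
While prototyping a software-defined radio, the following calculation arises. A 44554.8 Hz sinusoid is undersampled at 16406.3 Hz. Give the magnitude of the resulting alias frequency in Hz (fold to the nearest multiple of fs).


Compute the nearest integer multiple of fs to the signal:
n = round(44554.8 / 16406.3) = 3
f_alias = |44554.8 - 3 * 16406.3|
        = |44554.8 - 49218.9|
        = 4664.1 Hz

4664.1


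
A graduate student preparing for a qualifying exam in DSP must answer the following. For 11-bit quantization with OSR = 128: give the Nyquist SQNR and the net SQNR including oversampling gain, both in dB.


Step 1 — baseline SQNR at Nyquist:
SQNR_base = 6.02*N + 1.76
          = 6.02*11 + 1.76
          = 67.98 dB

Step 2 — oversampling processing gain:
G = 10*log10(OSR) = 10*log10(128) = 21.07 dB

Step 3 — total:
SQNR_total = 67.98 + 21.07 = 89.05 dB

Base SQNR = 67.98 dB; oversampled SQNR = 89.05 dB


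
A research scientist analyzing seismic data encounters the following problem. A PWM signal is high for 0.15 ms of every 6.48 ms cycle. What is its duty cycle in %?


Duty cycle as a percentage:
DC = (t_on / T) * 100
   = (0.15 / 6.48) * 100
   = 0.023148 * 100
   = 2.31 %

2.31 %


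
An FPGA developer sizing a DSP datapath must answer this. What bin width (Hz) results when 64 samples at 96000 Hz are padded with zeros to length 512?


Frequency resolution after zero-padding:
N_padded = 64 * 8 = 512
df = fs / N_padded
   = 96000 / 512
   = 187.5 Hz

187.5 Hz


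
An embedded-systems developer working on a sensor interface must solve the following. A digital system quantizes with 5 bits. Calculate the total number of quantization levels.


Number of quantization levels = 2^N
= 2^5
= 32

32


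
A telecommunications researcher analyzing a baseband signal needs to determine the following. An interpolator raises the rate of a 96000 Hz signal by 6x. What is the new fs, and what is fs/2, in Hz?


Step 1 — output sample rate after interpolation by L:
fs_out = L * fs_in = 6 * 96000 = 576000 Hz

Step 2 — Nyquist frequency of the output stream:
f_Nyq = fs_out / 2 = 576000 / 2 = 288000.0 Hz

fs_out = 576000 Hz; f_Nyquist = 288000.0 Hz


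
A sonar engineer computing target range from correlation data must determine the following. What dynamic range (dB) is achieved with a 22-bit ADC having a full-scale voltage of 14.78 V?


Dynamic range from full-scale to LSB:
V_min = V_max / 2^bits = 14.78 / 2^22
DR = 20 * log10(V_max / V_min)
   = 20 * log10(2^22)
   = 20 * 22 * log10(2)
   = 132.45 dB

132.45 dB


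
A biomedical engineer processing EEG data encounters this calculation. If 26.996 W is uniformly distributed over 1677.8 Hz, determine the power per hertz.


Power spectral density:
PSD = P / BW
    = 26.996 / 1677.8
    = 0.01609012 W/Hz

0.01609012 W/Hz


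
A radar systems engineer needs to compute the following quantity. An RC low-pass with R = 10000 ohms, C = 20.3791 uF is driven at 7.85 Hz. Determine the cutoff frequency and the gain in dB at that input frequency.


Step 1 — cutoff frequency:
fc = 1 / (2*pi*R*C)
C = 20.3791 uF = 2.03791e-05 F
fc = 1 / (2*pi*10000*2.03791e-05)
   = 0.780971 Hz

Step 2 — magnitude at f = 7.85 Hz:
|H(f)| = 1 / sqrt(1 + (f/fc)^2)
f/fc = 7.85 / 0.780971 = 10.05159
|H| = 1 / sqrt(1 + 101.034462) = 0.098998
|H|_dB = 20*log10(0.098998) = -20.09 dB

fc = 0.780971 Hz; |H(7.85 Hz)| = -20.09 dB


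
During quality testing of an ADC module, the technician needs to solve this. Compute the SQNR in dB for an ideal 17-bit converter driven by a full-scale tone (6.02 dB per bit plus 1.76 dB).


Theoretical SNR for a full-scale sinusoid:
SNR = 6.02 * N + 1.76
    = 6.02 * 17 + 1.76
    = 102.34 + 1.76
    = 104.1 dB

104.1 dB


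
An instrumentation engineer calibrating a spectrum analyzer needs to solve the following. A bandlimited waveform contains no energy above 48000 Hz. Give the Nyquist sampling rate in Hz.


The Nyquist rate is twice the maximum frequency component.
fs_min = 2 * fmax
      = 2 * 48000
      = 96000 Hz

96000


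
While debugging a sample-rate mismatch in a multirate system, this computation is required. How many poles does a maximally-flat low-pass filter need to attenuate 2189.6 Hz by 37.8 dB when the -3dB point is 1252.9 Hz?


Butterworth filter order formula:
n = log10(10^(A/10) - 1) / (2 * log10(f_stop/f_pass))
10^(37.8/10) - 1 = 6024.5959
f_stop/f_pass = 2189.6 / 1252.9 = 1.7476
n = 7.7953 -> ceil = 8

8


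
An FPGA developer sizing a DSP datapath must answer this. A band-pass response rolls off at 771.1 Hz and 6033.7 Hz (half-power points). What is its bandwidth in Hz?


Bandwidth is the difference of -3dB frequencies:
BW = f_high - f_low
   = 6033.7 - 771.1
   = 5262.6 Hz

5262.6 Hz


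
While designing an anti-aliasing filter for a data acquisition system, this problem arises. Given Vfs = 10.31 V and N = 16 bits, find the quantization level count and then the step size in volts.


Step 1 — number of quantization levels:
L = 2^N = 2^16 = 65536

Step 2 — LSB step size:
delta = Vfs / L
      = 10.31 / 65536
      = 0.00015732 V

Levels = 65536; step size = 0.00015732 V


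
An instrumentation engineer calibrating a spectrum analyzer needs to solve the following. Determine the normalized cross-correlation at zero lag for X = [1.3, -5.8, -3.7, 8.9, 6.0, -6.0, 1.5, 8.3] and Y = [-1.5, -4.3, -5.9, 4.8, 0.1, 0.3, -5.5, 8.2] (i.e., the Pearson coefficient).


Pearson correlation coefficient (population):
r = cov(X,Y) / (std(X) * std(Y))
Mean X = 1.3125, Mean Y = -0.475
Cov(X,Y) = 18.892188
Std(X) = 5.67438, Std(Y) = 4.668712
r = 0.7131

0.7131


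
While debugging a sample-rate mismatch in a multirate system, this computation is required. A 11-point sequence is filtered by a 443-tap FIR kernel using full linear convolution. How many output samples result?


Linear convolution output length:
L = N + M - 1
  = 11 + 443 - 1
  = 453 samples

453


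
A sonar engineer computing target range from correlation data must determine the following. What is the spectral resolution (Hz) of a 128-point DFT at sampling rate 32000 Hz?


DFT frequency resolution:
df = fs / N
   = 32000 / 128
   = 250.0 Hz

250.0 Hz


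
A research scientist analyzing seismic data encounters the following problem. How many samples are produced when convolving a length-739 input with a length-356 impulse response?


Linear convolution output length:
L = N + M - 1
  = 739 + 356 - 1
  = 1094 samples

1094


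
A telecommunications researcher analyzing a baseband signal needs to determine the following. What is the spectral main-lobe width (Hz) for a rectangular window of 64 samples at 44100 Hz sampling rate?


Main lobe width for a rectangular window:
Width = 2 * fs / N
      = 2 * 44100 / 64
      = 88200 / 64
      = 1378.125 Hz

1378.125 Hz


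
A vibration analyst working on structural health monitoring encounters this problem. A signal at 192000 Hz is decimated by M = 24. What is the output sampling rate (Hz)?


Decimation reduces the sample rate:
fs_out = fs_in / M
       = 192000 / 24
       = 8000.0 Hz

8000.0 Hz


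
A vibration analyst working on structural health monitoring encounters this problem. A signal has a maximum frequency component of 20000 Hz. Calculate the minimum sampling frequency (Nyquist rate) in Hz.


The Nyquist rate is twice the maximum frequency component.
fs_min = 2 * fmax
      = 2 * 20000
      = 40000 Hz

40000


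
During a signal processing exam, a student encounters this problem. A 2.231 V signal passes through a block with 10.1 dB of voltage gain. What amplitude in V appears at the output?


Output voltage from dB gain:
V_out = V_in * 10^(gain_dB / 20)
      = 2.231 * 10^(10.1 / 20)
      = 2.231 * 3.198895
      = 7.1367 V

7.1367 V


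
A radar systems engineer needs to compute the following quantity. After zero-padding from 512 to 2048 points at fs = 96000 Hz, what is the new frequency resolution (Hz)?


Frequency resolution after zero-padding:
N_padded = 512 * 4 = 2048
df = fs / N_padded
   = 96000 / 2048
   = 46.875 Hz

46.875 Hz


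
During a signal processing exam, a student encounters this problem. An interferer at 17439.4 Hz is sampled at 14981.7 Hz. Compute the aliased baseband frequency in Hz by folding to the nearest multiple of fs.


Compute the nearest integer multiple of fs to the signal:
n = round(17439.4 / 14981.7) = 1
f_alias = |17439.4 - 1 * 14981.7|
        = |17439.4 - 14981.7|
        = 2457.7 Hz

2457.7


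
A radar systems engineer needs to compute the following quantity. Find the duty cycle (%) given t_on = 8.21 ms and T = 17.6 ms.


Duty cycle as a percentage:
DC = (t_on / T) * 100
   = (8.21 / 17.6) * 100
   = 0.466477 * 100
   = 46.65 %

46.65 %


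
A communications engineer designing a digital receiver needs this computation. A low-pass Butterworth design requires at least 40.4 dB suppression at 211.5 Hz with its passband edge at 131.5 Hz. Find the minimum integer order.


Butterworth filter order formula:
n = log10(10^(A/10) - 1) / (2 * log10(f_stop/f_pass))
10^(40.4/10) - 1 = 10963.782
f_stop/f_pass = 211.5 / 131.5 = 1.6084
n = 9.7875 -> ceil = 10

10


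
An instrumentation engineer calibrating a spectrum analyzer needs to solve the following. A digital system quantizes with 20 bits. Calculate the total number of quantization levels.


Number of quantization levels = 2^N
= 2^20
= 1048576

1048576


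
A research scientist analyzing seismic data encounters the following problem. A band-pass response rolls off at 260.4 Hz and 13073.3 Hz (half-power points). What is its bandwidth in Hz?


Bandwidth is the difference of -3dB frequencies:
BW = f_high - f_low
   = 13073.3 - 260.4
   = 12812.9 Hz

12812.9 Hz


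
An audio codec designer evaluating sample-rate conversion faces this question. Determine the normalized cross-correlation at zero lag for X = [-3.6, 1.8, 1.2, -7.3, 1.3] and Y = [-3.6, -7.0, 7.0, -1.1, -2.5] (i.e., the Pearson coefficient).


Pearson correlation coefficient (population):
r = cov(X,Y) / (std(X) * std(Y))
Mean X = -1.32, Mean Y = -1.44
Cov(X,Y) = 0.8072
Std(X) = 3.575136, Std(Y) = 4.648699
r = 0.0486

0.0486


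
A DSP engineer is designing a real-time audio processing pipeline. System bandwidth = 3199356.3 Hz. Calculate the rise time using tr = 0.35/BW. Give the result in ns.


Rise time from bandwidth relationship:
tr = 0.35 / BW
   = 0.35 / 3199356.3
   = 1.093970059e-07 s
   = 109.397 ns

109.397 ns


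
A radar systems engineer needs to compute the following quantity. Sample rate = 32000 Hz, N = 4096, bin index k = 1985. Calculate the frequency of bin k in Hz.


Frequency of DFT bin k:
f_k = k * fs / N
    = 1985 * 32000 / 4096
    = 63520000 / 4096
    = 15507.812 Hz

15507.812 Hz


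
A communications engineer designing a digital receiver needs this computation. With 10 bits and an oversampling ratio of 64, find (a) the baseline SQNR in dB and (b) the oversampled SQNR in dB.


Step 1 — baseline SQNR at Nyquist:
SQNR_base = 6.02*N + 1.76
          = 6.02*10 + 1.76
          = 61.96 dB

Step 2 — oversampling processing gain:
G = 10*log10(OSR) = 10*log10(64) = 18.06 dB

Step 3 — total:
SQNR_total = 61.96 + 18.06 = 80.02 dB

Base SQNR = 61.96 dB; oversampled SQNR = 80.02 dB


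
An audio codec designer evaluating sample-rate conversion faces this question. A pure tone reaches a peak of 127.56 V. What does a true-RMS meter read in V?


RMS voltage for a sinusoidal waveform:
V_rms = V_peak / sqrt(2)
      = 127.56 / 1.414214
      = 90.199 V

90.199 V


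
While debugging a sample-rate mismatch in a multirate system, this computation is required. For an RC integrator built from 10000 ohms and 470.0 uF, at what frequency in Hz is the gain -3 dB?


Cutoff frequency of a first-order RC filter:
fc = 1 / (2 * pi * R * C)
C = 470.0 uF = 0.00047 F
fc = 1 / (2 * pi * 10000 * 0.00047)
   = 1 / 29.530970943744
   = 0.033863 Hz

0.033863 Hz


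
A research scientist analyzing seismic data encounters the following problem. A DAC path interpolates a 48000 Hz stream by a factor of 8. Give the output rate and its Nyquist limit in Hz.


Step 1 — output sample rate after interpolation by L:
fs_out = L * fs_in = 8 * 48000 = 384000 Hz

Step 2 — Nyquist frequency of the output stream:
f_Nyq = fs_out / 2 = 384000 / 2 = 192000.0 Hz

fs_out = 384000 Hz; f_Nyquist = 192000.0 Hz


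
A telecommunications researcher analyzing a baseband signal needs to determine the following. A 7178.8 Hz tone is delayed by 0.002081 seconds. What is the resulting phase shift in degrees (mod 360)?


Phase shift from frequency and time delay:
phi = 360 * f * t_delay
    = 360 * 7178.8 * 0.002081
    = 5378.07 degrees
    mod 360 = 338.07 degrees

338.07 degrees


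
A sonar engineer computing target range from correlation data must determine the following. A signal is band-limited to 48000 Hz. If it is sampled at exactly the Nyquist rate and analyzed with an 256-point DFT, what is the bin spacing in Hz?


Step 1 — Nyquist sampling rate:
fs = 2 * fmax = 2 * 48000 = 96000 Hz

Step 2 — DFT bin spacing:
df = fs / N = 96000 / 256 = 375.0 Hz

375.0 Hz


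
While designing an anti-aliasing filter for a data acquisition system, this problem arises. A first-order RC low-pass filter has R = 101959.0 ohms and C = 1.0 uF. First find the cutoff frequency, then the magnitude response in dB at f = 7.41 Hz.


Step 1 — cutoff frequency:
fc = 1 / (2*pi*R*C)
C = 1.0 uF = 1e-06 F
fc = 1 / (2*pi*101959.0*1e-06)
   = 1.56097 Hz

Step 2 — magnitude at f = 7.41 Hz:
|H(f)| = 1 / sqrt(1 + (f/fc)^2)
f/fc = 7.41 / 1.56097 = 4.747048
|H| = 1 / sqrt(1 + 22.534465) = 0.2061331
|H|_dB = 20*log10(0.2061331) = -13.72 dB

fc = 1.56097 Hz; |H(7.41 Hz)| = -13.72 dB


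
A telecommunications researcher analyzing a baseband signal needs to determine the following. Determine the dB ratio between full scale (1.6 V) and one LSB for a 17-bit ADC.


Dynamic range from full-scale to LSB:
V_min = V_max / 2^bits = 1.6 / 2^17
DR = 20 * log10(V_max / V_min)
   = 20 * log10(2^17)
   = 20 * 17 * log10(2)
   = 102.35 dB

102.35 dB


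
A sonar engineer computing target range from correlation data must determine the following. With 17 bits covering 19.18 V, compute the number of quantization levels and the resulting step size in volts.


Step 1 — number of quantization levels:
L = 2^N = 2^17 = 131072

Step 2 — LSB step size:
delta = Vfs / L
      = 19.18 / 131072
      = 0.00014633 V

Levels = 131072; step size = 0.00014633 V


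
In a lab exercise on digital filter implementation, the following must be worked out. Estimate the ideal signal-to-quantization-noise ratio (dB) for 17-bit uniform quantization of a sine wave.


Theoretical SNR for a full-scale sinusoid:
SNR = 6.02 * N + 1.76
    = 6.02 * 17 + 1.76
    = 102.34 + 1.76
    = 104.1 dB

104.1 dB


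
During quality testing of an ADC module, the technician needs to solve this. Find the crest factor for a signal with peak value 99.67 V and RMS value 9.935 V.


Crest factor is the ratio of peak to RMS:
CF = V_peak / V_rms
   = 99.67 / 9.935
   = 10.0322

10.0322


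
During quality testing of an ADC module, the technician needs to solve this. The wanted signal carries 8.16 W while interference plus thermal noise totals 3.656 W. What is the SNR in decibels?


SNR in decibels:
SNR = 10 * log10(Ps / Pn)
    = 10 * log10(8.16 / 3.656)
    = 10 * log10(2.2319)
    = 10 * 0.3487
    = 3.49 dB

3.49 dB


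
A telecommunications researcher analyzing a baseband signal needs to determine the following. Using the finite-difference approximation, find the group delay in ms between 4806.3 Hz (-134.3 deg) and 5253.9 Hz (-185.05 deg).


Group delay from phase difference:
tau = -d(phi)/d(omega)
d(phi) = -50.75 deg = -0.885755 rad
d(omega) = 2*pi*(5253.9 - 4806.3) = 2812.3537 rad/s
tau = -(-0.885755) / 2812.3537
    = 0.315 ms

0.315 ms


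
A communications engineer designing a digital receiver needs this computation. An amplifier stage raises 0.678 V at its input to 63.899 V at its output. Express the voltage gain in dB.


Voltage gain in dB:
G = 20 * log10(Vout / Vin)
  = 20 * log10(63.899 / 0.678)
  = 20 * log10(94.246313)
  = 20 * 1.974264
  = 39.49 dB

39.49 dB


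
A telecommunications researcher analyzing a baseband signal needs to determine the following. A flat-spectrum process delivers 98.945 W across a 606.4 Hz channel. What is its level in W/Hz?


Power spectral density:
PSD = P / BW
    = 98.945 / 606.4
    = 0.16316788 W/Hz

0.16316788 W/Hz


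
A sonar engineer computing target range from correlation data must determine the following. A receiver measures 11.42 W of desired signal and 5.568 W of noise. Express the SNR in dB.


SNR in decibels:
SNR = 10 * log10(Ps / Pn)
    = 10 * log10(11.42 / 5.568)
    = 10 * log10(2.051)
    = 10 * 0.312
    = 3.12 dB

3.12 dB


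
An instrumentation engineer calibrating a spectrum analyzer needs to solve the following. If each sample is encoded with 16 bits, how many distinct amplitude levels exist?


Number of quantization levels = 2^N
= 2^16
= 65536

65536


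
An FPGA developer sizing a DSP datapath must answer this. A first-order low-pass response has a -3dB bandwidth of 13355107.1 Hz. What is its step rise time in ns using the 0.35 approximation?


Rise time from bandwidth relationship:
tr = 0.35 / BW
   = 0.35 / 13355107.1
   = 2.620720279e-08 s
   = 26.2072 ns

26.2072 ns


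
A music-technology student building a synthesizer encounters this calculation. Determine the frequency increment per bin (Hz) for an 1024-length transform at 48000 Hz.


DFT frequency resolution:
df = fs / N
   = 48000 / 1024
   = 46.875 Hz

46.875 Hz


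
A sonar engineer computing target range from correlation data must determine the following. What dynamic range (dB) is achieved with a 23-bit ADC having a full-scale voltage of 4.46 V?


Dynamic range from full-scale to LSB:
V_min = V_max / 2^bits = 4.46 / 2^23
DR = 20 * log10(V_max / V_min)
   = 20 * log10(2^23)
   = 20 * 23 * log10(2)
   = 138.47 dB

138.47 dB


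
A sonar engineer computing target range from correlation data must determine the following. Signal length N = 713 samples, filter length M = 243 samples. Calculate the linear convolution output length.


Linear convolution output length:
L = N + M - 1
  = 713 + 243 - 1
  = 955 samples

955


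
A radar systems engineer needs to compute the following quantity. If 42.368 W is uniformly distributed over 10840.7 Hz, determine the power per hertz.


Power spectral density:
PSD = P / BW
    = 42.368 / 10840.7
    = 0.00390823 W/Hz

0.00390823 W/Hz


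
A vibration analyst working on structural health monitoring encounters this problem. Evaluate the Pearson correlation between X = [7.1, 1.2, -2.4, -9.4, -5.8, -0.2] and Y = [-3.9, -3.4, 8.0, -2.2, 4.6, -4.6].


Pearson correlation coefficient (population):
r = cov(X,Y) / (std(X) * std(Y))
Mean X = -1.5833, Mean Y = -0.25
Cov(X,Y) = -9.7375
Std(X) = 5.237817, Std(Y) = 4.788093
r = -0.3883

-0.3883


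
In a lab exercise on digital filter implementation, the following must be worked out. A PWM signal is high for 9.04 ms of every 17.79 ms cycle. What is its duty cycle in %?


Duty cycle as a percentage:
DC = (t_on / T) * 100
   = (9.04 / 17.79) * 100
   = 0.508151 * 100
   = 50.82 %

50.82 %


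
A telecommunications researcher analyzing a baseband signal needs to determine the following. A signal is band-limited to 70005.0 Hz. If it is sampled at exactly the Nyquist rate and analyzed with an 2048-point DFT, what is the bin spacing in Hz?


Step 1 — Nyquist sampling rate:
fs = 2 * fmax = 2 * 70005.0 = 140010.0 Hz

Step 2 — DFT bin spacing:
df = fs / N = 140010.0 / 2048 = 68.3643 Hz

68.3643 Hz


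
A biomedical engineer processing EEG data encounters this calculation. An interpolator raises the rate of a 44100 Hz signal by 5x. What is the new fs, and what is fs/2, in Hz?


Step 1 — output sample rate after interpolation by L:
fs_out = L * fs_in = 5 * 44100 = 220500 Hz

Step 2 — Nyquist frequency of the output stream:
f_Nyq = fs_out / 2 = 220500 / 2 = 110250.0 Hz

fs_out = 220500 Hz; f_Nyquist = 110250.0 Hz


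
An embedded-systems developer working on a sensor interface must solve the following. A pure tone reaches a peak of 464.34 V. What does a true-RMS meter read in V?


RMS voltage for a sinusoidal waveform:
V_rms = V_peak / sqrt(2)
      = 464.34 / 1.414214
      = 328.338 V

328.338 V


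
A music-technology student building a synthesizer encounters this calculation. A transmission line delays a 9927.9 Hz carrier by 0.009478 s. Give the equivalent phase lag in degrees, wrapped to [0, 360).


Phase shift from frequency and time delay:
phi = 360 * f * t_delay
    = 360 * 9927.9 * 0.009478
    = 33874.79 degrees
    mod 360 = 34.79 degrees

34.79 degrees


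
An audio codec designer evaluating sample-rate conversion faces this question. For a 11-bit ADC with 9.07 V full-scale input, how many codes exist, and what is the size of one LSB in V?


Step 1 — number of quantization levels:
L = 2^N = 2^11 = 2048

Step 2 — LSB step size:
delta = Vfs / L
      = 9.07 / 2048
      = 0.00442871 V

Levels = 2048; step size = 0.00442871 V


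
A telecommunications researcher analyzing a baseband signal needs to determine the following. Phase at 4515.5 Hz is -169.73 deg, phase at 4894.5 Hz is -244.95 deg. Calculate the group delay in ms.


Group delay from phase difference:
tau = -d(phi)/d(omega)
d(phi) = -75.22 deg = -1.312837 rad
d(omega) = 2*pi*(4894.5 - 4515.5) = 2381.3272 rad/s
tau = -(-1.312837) / 2381.3272
    = 0.5513 ms

0.5513 ms


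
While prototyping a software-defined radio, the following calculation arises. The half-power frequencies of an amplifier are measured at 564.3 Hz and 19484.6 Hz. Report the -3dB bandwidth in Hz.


Bandwidth is the difference of -3dB frequencies:
BW = f_high - f_low
   = 19484.6 - 564.3
   = 18920.3 Hz

18920.3 Hz


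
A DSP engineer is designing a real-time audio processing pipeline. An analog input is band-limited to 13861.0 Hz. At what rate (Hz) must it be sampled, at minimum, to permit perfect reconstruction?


The Nyquist rate is twice the maximum frequency component.
fs_min = 2 * fmax
      = 2 * 13861.0
      = 27722.0 Hz

27722.0


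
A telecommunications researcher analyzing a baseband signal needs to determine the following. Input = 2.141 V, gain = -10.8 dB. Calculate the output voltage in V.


Output voltage from dB gain:
V_out = V_in * 10^(gain_dB / 20)
      = 2.141 * 10^(-10.8 / 20)
      = 2.141 * 0.288403
      = 0.6175 V

0.6175 V


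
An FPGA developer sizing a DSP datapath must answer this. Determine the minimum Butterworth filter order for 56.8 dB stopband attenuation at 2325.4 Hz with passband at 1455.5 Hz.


Butterworth filter order formula:
n = log10(10^(A/10) - 1) / (2 * log10(f_stop/f_pass))
10^(56.8/10) - 1 = 478629.0923
f_stop/f_pass = 2325.4 / 1455.5 = 1.5977
n = 13.9568 -> ceil = 14

14


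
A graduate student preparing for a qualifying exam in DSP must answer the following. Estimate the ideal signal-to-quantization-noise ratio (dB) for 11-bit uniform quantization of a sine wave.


Theoretical SNR for a full-scale sinusoid:
SNR = 6.02 * N + 1.76
    = 6.02 * 11 + 1.76
    = 66.22 + 1.76
    = 67.98 dB

67.98 dB


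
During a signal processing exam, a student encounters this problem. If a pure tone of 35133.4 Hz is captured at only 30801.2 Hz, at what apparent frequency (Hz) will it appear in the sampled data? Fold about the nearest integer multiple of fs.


Compute the nearest integer multiple of fs to the signal:
n = round(35133.4 / 30801.2) = 1
f_alias = |35133.4 - 1 * 30801.2|
        = |35133.4 - 30801.2|
        = 4332.2 Hz

4332.2


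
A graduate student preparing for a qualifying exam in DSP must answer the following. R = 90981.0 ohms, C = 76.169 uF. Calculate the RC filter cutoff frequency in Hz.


Cutoff frequency of a first-order RC filter:
fc = 1 / (2 * pi * R * C)
C = 76.169 uF = 7.6169e-05 F
fc = 1 / (2 * pi * 90981.0 * 7.6169e-05)
   = 1 / 43.542045596402
   = 0.022966 Hz

0.022966 Hz


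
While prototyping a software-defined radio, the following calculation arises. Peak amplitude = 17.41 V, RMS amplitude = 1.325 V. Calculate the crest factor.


Crest factor is the ratio of peak to RMS:
CF = V_peak / V_rms
   = 17.41 / 1.325
   = 13.1396

13.1396


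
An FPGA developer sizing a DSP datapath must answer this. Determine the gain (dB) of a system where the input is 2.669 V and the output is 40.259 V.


Voltage gain in dB:
G = 20 * log10(Vout / Vin)
  = 20 * log10(40.259 / 2.669)
  = 20 * log10(15.083927)
  = 20 * 1.178514
  = 23.57 dB

23.57 dB


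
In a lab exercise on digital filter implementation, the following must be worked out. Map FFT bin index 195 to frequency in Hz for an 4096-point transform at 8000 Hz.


Frequency of DFT bin k:
f_k = k * fs / N
    = 195 * 8000 / 4096
    = 1560000 / 4096
    = 380.859 Hz

380.859 Hz


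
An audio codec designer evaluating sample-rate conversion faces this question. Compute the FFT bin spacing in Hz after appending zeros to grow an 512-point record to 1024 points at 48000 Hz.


Frequency resolution after zero-padding:
N_padded = 512 * 2 = 1024
df = fs / N_padded
   = 48000 / 1024
   = 46.875 Hz

46.875 Hz


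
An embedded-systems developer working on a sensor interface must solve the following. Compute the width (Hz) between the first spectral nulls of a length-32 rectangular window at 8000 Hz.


Main lobe width for a rectangular window:
Width = 2 * fs / N
      = 2 * 8000 / 32
      = 16000 / 32
      = 500.0 Hz

500.0 Hz


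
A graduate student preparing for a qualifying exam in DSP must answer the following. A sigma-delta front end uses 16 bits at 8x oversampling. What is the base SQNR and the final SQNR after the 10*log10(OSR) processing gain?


Step 1 — baseline SQNR at Nyquist:
SQNR_base = 6.02*N + 1.76
          = 6.02*16 + 1.76
          = 98.08 dB

Step 2 — oversampling processing gain:
G = 10*log10(OSR) = 10*log10(8) = 9.03 dB

Step 3 — total:
SQNR_total = 98.08 + 9.03 = 107.11 dB

Base SQNR = 98.08 dB; oversampled SQNR = 107.11 dB


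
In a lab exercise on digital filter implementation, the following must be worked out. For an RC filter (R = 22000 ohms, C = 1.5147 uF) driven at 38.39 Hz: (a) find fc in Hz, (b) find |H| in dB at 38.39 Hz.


Step 1 — cutoff frequency:
fc = 1 / (2*pi*R*C)
C = 1.5147 uF = 1.5147e-06 F
fc = 1 / (2*pi*22000*1.5147e-06)
   = 4.77607 Hz

Step 2 — magnitude at f = 38.39 Hz:
|H(f)| = 1 / sqrt(1 + (f/fc)^2)
f/fc = 38.39 / 4.77607 = 8.037989
|H| = 1 / sqrt(1 + 64.609267) = 0.1234575
|H|_dB = 20*log10(0.1234575) = -18.17 dB

fc = 4.77607 Hz; |H(38.39 Hz)| = -18.17 dB


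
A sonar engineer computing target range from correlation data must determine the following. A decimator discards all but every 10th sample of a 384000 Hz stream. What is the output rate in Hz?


Decimation reduces the sample rate:
fs_out = fs_in / M
       = 384000 / 10
       = 38400.0 Hz

38400.0 Hz


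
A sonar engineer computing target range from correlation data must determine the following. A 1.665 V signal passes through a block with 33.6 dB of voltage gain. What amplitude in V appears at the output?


Output voltage from dB gain:
V_out = V_in * 10^(gain_dB / 20)
      = 1.665 * 10^(33.6 / 20)
      = 1.665 * 47.863009
      = 79.6919 V

79.6919 V


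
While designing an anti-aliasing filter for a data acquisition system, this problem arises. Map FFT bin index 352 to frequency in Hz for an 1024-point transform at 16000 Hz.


Frequency of DFT bin k:
f_k = k * fs / N
    = 352 * 16000 / 1024
    = 5632000 / 1024
    = 5500.0 Hz

5500.0 Hz


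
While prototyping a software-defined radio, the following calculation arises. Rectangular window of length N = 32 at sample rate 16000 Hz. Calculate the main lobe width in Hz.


Main lobe width for a rectangular window:
Width = 2 * fs / N
      = 2 * 16000 / 32
      = 32000 / 32
      = 1000.0 Hz

1000.0 Hz


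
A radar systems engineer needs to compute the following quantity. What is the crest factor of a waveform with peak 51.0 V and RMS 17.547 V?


Crest factor is the ratio of peak to RMS:
CF = V_peak / V_rms
   = 51.0 / 17.547
   = 2.9065

2.9065


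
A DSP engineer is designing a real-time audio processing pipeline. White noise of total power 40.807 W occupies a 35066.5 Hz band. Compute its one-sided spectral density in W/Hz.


Power spectral density:
PSD = P / BW
    = 40.807 / 35066.5
    = 0.0011637 W/Hz

0.0011637 W/Hz


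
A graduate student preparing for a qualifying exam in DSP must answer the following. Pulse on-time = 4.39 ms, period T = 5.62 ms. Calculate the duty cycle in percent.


Duty cycle as a percentage:
DC = (t_on / T) * 100
   = (4.39 / 5.62) * 100
   = 0.781139 * 100
   = 78.11 %

78.11 %


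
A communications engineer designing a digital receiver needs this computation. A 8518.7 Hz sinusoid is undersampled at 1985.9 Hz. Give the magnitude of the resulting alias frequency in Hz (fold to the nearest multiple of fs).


Compute the nearest integer multiple of fs to the signal:
n = round(8518.7 / 1985.9) = 4
f_alias = |8518.7 - 4 * 1985.9|
        = |8518.7 - 7943.6|
        = 575.1 Hz

575.1


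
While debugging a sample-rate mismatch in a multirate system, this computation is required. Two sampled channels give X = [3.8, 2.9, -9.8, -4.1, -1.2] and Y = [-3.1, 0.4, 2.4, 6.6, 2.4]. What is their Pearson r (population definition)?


Pearson correlation coefficient (population):
r = cov(X,Y) / (std(X) * std(Y))
Mean X = -1.68, Mean Y = 1.74
Cov(X,Y) = -9.8928
Std(X) = 4.960403, Std(Y) = 3.153157
r = -0.6325

-0.6325


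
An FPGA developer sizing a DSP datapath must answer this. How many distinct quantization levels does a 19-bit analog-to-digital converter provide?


Number of quantization levels = 2^N
= 2^19
= 524288

524288


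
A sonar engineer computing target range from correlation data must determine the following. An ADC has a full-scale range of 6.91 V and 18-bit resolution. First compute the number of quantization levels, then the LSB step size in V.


Step 1 — number of quantization levels:
L = 2^N = 2^18 = 262144

Step 2 — LSB step size:
delta = Vfs / L
      = 6.91 / 262144
      = 2.636e-05 V

Levels = 262144; step size = 2.636e-05 V


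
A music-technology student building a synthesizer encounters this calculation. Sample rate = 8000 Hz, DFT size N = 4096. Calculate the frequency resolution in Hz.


DFT frequency resolution:
df = fs / N
   = 8000 / 4096
   = 1.9531 Hz

1.9531 Hz


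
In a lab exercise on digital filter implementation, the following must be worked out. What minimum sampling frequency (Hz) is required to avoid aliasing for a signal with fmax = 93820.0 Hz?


The Nyquist rate is twice the maximum frequency component.
fs_min = 2 * fmax
      = 2 * 93820.0
      = 187640.0 Hz

187640.0


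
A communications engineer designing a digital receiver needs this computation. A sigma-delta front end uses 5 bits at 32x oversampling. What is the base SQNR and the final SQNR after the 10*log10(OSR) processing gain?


Step 1 — baseline SQNR at Nyquist:
SQNR_base = 6.02*N + 1.76
          = 6.02*5 + 1.76
          = 31.86 dB

Step 2 — oversampling processing gain:
G = 10*log10(OSR) = 10*log10(32) = 15.05 dB

Step 3 — total:
SQNR_total = 31.86 + 15.05 = 46.91 dB

Base SQNR = 31.86 dB; oversampled SQNR = 46.91 dB


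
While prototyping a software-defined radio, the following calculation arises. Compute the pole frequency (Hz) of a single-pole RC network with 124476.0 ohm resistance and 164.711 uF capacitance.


Cutoff frequency of a first-order RC filter:
fc = 1 / (2 * pi * R * C)
C = 164.711 uF = 0.000164711 F
fc = 1 / (2 * pi * 124476.0 * 0.000164711)
   = 1 / 128.82142419015
   = 0.007763 Hz

0.007763 Hz


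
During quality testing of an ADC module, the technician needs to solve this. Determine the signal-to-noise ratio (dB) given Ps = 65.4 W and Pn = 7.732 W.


SNR in decibels:
SNR = 10 * log10(Ps / Pn)
    = 10 * log10(65.4 / 7.732)
    = 10 * log10(8.4584)
    = 10 * 0.9273
    = 9.27 dB

9.27 dB


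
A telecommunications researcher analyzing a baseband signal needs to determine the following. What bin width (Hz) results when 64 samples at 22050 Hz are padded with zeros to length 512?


Frequency resolution after zero-padding:
N_padded = 64 * 8 = 512
df = fs / N_padded
   = 22050 / 512
   = 43.0664 Hz

43.0664 Hz


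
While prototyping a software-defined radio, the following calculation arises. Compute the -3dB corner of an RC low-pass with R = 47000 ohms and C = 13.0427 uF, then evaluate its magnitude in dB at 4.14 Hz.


Step 1 — cutoff frequency:
fc = 1 / (2*pi*R*C)
C = 13.0427 uF = 1.30427e-05 F
fc = 1 / (2*pi*47000*1.30427e-05)
   = 0.25963 Hz

Step 2 — magnitude at f = 4.14 Hz:
|H(f)| = 1 / sqrt(1 + (f/fc)^2)
f/fc = 4.14 / 0.25963 = 15.945769
|H| = 1 / sqrt(1 + 254.267549) = 0.0625896
|H|_dB = 20*log10(0.0625896) = -24.07 dB

fc = 0.25963 Hz; |H(4.14 Hz)| = -24.07 dB


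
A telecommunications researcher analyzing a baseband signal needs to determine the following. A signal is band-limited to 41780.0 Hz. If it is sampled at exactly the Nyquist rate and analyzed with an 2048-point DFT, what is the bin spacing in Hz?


Step 1 — Nyquist sampling rate:
fs = 2 * fmax = 2 * 41780.0 = 83560.0 Hz

Step 2 — DFT bin spacing:
df = fs / N = 83560.0 / 2048 = 40.8008 Hz

40.8008 Hz
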